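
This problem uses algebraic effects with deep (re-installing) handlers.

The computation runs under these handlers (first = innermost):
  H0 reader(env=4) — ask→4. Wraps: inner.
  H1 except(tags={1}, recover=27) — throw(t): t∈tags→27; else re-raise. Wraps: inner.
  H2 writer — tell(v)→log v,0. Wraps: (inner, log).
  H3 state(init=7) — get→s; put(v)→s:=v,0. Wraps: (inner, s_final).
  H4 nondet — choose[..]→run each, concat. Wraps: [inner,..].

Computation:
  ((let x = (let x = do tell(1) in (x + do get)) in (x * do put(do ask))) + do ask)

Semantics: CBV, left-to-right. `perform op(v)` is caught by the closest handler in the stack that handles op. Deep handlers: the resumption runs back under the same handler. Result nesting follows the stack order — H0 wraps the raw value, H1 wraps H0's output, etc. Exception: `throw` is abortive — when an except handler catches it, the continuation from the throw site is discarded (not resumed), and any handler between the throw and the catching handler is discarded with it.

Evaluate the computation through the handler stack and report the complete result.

Answer: [((4, (1)), 4)]

Working:
tell(1) @ H2 ⇒ log+=1
get @ H3 ⇒ 7
ask @ H0 ⇒ 4
put(4) @ H3 ⇒ s:=4
ask @ H0 ⇒ 4
H0 returns 4
H1 returns 4
H2 returns (4, (1))
H3 returns ((4, (1)), 4)
H4 returns [((4, (1)), 4)]
= [((4, (1)), 4)]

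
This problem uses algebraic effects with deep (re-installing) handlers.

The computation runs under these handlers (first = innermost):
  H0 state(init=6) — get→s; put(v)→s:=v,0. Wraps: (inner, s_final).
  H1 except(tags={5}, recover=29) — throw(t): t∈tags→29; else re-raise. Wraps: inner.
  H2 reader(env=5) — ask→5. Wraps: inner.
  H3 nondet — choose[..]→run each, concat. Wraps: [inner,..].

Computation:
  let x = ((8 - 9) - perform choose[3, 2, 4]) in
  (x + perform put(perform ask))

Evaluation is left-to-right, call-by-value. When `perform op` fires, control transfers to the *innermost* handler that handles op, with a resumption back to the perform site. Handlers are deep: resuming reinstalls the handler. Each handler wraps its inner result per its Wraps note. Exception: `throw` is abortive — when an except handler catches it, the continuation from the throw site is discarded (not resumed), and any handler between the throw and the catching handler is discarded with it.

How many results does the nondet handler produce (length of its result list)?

Answer: 3

Step-by-step:
choose[3, 2, 4] @ H3
  branch[0] choose=3:
    ask @ H2 ⇒ 5
    put(5) @ H0 ⇒ s:=5
    H0 returns (-4, 5)
    H1 returns (-4, 5)
    H2 returns (-4, 5)
    H3 returns [(-4, 5)]
  branch[1] choose=2:
    ask @ H2 ⇒ 5
    put(5) @ H0 ⇒ s:=5
    H0 returns (-3, 5)
    H1 returns (-3, 5)
    H2 returns (-3, 5)
    H3 returns [(-3, 5)]
  branch[2] choose=4:
    ask @ H2 ⇒ 5
    put(5) @ H0 ⇒ s:=5
    H0 returns (-5, 5)
    H1 returns (-5, 5)
    H2 returns (-5, 5)
    H3 returns [(-5, 5)]
= [(-4, 5), (-3, 5), (-5, 5)]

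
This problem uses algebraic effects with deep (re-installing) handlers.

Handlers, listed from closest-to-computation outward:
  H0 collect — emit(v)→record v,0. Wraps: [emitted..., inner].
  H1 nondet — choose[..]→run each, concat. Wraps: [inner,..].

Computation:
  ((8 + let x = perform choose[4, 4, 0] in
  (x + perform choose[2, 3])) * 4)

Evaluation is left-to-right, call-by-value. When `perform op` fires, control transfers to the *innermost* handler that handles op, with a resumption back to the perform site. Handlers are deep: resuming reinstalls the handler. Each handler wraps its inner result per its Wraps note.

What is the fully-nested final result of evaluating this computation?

Step-by-step:
choose[4, 4, 0] @ H1
  branch[0] choose=4:
    choose[2, 3] @ H1
      branch[0] choose=2:
        H0 returns [56]
        H1 returns [[56]]
      branch[1] choose=3:
        H0 returns [60]
        H1 returns [[60]]
  branch[1] choose=4:
    choose[2, 3] @ H1
      branch[0] choose=2:
        H0 returns [56]
        H1 returns [[56]]
      branch[1] choose=3:
        H0 returns [60]
        H1 returns [[60]]
  branch[2] choose=0:
    choose[2, 3] @ H1
      branch[0] choose=2:
        H0 returns [40]
        H1 returns [[40]]
      branch[1] choose=3:
        H0 returns [44]
        H1 returns [[44]]
= [[56], [60], [56], [60], [40], [44]]

Answer: [[56], [60], [56], [60], [40], [44]]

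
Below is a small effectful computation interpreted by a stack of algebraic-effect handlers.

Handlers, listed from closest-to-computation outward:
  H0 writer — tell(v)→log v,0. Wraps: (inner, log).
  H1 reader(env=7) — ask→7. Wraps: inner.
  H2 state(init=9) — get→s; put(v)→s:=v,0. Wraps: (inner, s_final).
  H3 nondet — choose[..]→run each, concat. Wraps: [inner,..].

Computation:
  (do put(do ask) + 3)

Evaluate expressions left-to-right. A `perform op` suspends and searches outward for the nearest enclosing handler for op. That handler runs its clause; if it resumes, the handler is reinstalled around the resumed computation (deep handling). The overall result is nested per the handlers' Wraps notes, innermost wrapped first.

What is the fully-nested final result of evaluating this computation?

Answer: [((3, ()), 7)]

Step-by-step:
ask @ H1 ⇒ 7
put(7) @ H2 ⇒ s:=7
H0 returns (3, ())
H1 returns (3, ())
H2 returns ((3, ()), 7)
H3 returns [((3, ()), 7)]
= [((3, ()), 7)]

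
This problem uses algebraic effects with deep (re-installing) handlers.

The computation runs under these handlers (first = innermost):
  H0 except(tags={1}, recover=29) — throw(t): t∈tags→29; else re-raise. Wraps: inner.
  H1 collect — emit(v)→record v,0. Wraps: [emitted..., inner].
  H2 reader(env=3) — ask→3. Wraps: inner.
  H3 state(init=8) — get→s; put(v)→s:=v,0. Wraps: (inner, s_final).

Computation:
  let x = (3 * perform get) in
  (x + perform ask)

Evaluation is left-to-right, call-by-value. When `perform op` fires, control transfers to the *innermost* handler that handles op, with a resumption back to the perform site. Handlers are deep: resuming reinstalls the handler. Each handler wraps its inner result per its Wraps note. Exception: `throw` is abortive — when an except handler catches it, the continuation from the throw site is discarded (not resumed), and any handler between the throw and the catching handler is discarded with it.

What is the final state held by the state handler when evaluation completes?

Answer: 8

Step-by-step:
get @ H3 ⇒ 8
ask @ H2 ⇒ 3
H0 returns 27
H1 returns [27]
H2 returns [27]
H3 returns ([27], 8)
= ([27], 8)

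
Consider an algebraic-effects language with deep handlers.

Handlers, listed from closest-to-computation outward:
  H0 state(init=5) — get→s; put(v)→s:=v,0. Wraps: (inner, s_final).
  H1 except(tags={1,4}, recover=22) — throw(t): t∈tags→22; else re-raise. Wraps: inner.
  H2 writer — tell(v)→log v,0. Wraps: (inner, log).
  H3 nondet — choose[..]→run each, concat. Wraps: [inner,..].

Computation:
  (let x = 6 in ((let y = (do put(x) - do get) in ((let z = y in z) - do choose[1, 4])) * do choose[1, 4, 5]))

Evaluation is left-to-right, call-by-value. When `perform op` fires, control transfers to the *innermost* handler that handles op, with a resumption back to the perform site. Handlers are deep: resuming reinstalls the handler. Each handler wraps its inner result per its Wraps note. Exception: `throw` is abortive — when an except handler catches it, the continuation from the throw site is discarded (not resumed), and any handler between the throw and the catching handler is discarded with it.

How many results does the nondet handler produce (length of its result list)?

Step-by-step:
put(6) @ H0 ⇒ s:=6
get @ H0 ⇒ 6
choose[1, 4] @ H3
  branch[0] choose=1:
    choose[1, 4, 5] @ H3
      branch[0] choose=1:
        H0 returns (-7, 6)
        H1 returns (-7, 6)
        H2 returns ((-7, 6), ())
        H3 returns [((-7, 6), ())]
      branch[1] choose=4:
        H0 returns (-28, 6)
        H1 returns (-28, 6)
        H2 returns ((-28, 6), ())
        H3 returns [((-28, 6), ())]
      branch[2] choose=5:
        H0 returns (-35, 6)
        H1 returns (-35, 6)
        H2 returns ((-35, 6), ())
        H3 returns [((-35, 6), ())]
  branch[1] choose=4:
    choose[1, 4, 5] @ H3
      branch[0] choose=1:
        H0 returns (-10, 6)
        H1 returns (-10, 6)
        H2 returns ((-10, 6), ())
        H3 returns [((-10, 6), ())]
      branch[1] choose=4:
        H0 returns (-40, 6)
        H1 returns (-40, 6)
        H2 returns ((-40, 6), ())
        H3 returns [((-40, 6), ())]
      branch[2] choose=5:
        H0 returns (-50, 6)
        H1 returns (-50, 6)
        H2 returns ((-50, 6), ())
        H3 returns [((-50, 6), ())]
= [((-7, 6), ()), ((-28, 6), ()), ((-35, 6), ()), ((-10, 6), ()), ((-40, 6), ()), ((-50, 6), ())]

Answer: 6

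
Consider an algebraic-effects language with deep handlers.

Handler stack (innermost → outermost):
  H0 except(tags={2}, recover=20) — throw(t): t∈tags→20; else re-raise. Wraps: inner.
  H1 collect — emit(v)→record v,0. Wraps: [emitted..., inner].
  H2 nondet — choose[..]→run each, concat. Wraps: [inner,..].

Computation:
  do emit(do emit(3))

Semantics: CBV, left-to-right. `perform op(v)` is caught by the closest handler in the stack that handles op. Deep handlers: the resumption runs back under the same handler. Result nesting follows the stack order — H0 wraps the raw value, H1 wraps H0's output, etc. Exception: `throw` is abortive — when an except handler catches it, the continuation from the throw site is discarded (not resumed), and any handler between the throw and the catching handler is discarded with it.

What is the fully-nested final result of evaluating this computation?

Answer: [[3, 0, 0]]

Working:
emit(3) @ H1 ⇒ out+=3
emit(0) @ H1 ⇒ out+=0
H0 returns 0
H1 returns [3, 0, 0]
H2 returns [[3, 0, 0]]
= [[3, 0, 0]]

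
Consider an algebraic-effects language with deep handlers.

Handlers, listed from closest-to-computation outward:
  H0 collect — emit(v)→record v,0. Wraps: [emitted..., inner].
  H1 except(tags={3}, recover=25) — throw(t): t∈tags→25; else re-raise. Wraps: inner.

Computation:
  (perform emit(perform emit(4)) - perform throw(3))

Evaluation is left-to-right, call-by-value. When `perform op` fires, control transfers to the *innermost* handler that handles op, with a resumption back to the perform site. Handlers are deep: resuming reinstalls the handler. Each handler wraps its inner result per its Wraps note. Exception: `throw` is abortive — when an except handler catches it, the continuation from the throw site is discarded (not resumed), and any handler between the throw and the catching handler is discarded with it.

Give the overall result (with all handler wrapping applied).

Working:
emit(4) @ H0 ⇒ out+=4
emit(0) @ H0 ⇒ out+=0
throw(3) @ H1 caught ⇒ 25
= 25

Answer: 25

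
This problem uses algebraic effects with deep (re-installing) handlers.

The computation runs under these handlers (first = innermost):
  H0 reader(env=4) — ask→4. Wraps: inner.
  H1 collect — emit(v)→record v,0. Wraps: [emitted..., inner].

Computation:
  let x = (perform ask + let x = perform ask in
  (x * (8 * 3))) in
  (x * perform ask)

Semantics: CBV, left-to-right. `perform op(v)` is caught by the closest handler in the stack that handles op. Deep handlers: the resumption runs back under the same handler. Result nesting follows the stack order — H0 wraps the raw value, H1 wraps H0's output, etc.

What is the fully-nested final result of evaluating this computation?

Answer: [400]

Evaluation trace:
ask @ H0 ⇒ 4
ask @ H0 ⇒ 4
ask @ H0 ⇒ 4
H0 returns 400
H1 returns [400]
= [400]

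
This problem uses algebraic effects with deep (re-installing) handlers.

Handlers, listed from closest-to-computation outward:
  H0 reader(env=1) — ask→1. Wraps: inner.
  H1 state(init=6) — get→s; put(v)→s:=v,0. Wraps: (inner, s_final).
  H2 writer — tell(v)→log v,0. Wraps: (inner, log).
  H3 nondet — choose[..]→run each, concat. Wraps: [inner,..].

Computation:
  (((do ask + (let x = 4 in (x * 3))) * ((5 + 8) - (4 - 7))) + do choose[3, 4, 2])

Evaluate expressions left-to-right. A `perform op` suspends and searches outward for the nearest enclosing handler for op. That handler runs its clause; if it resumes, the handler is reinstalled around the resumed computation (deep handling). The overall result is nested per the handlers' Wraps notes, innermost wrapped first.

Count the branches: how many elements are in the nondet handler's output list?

Evaluation trace:
ask @ H0 ⇒ 1
choose[3, 4, 2] @ H3
  branch[0] choose=3:
    H0 returns 211
    H1 returns (211, 6)
    H2 returns ((211, 6), ())
    H3 returns [((211, 6), ())]
  branch[1] choose=4:
    H0 returns 212
    H1 returns (212, 6)
    H2 returns ((212, 6), ())
    H3 returns [((212, 6), ())]
  branch[2] choose=2:
    H0 returns 210
    H1 returns (210, 6)
    H2 returns ((210, 6), ())
    H3 returns [((210, 6), ())]
= [((211, 6), ()), ((212, 6), ()), ((210, 6), ())]

Answer: 3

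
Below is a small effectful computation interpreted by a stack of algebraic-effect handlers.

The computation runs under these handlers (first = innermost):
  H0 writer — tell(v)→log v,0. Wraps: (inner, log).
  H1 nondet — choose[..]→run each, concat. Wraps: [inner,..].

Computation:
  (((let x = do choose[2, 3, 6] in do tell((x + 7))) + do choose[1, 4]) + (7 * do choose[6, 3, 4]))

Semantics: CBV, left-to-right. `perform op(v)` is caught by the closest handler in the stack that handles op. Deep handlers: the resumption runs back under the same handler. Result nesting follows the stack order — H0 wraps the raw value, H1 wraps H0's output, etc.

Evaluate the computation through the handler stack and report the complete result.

Step-by-step:
choose[2, 3, 6] @ H1
  branch[0] choose=2:
    tell(9) @ H0 ⇒ log+=9
    choose[1, 4] @ H1
      branch[0] choose=1:
        choose[6, 3, 4] @ H1
          branch[0] choose=6:
            H0 returns (43, (9))
            H1 returns [(43, (9))]
          branch[1] choose=3:
            H0 returns (22, (9))
            H1 returns [(22, (9))]
          branch[2] choose=4:
            H0 returns (29, (9))
            H1 returns [(29, (9))]
      branch[1] choose=4:
        choose[6, 3, 4] @ H1
          branch[0] choose=6:
            H0 returns (46, (9))
            H1 returns [(46, (9))]
          branch[1] choose=3:
            H0 returns (25, (9))
            H1 returns [(25, (9))]
          branch[2] choose=4:
            H0 returns (32, (9))
            H1 returns [(32, (9))]
  branch[1] choose=3:
    tell(10) @ H0 ⇒ log+=10
    choose[1, 4] @ H1
      branch[0] choose=1:
        choose[6, 3, 4] @ H1
          branch[0] choose=6:
            H0 returns (43, (10))
            H1 returns [(43, (10))]
          branch[1] choose=3:
            H0 returns (22, (10))
            H1 returns [(22, (10))]
          branch[2] choose=4:
            H0 returns (29, (10))
            H1 returns [(29, (10))]
      branch[1] choose=4:
        choose[6, 3, 4] @ H1
          branch[0] choose=6:
            H0 returns (46, (10))
            H1 returns [(46, (10))]
          branch[1] choose=3:
            H0 returns (25, (10))
            H1 returns [(25, (10))]
          branch[2] choose=4:
            H0 returns (32, (10))
            H1 returns [(32, (10))]
  branch[2] choose=6:
    tell(13) @ H0 ⇒ log+=13
    choose[1, 4] @ H1
      branch[0] choose=1:
        choose[6, 3, 4] @ H1
          branch[0] choose=6:
            H0 returns (43, (13))
            H1 returns [(43, (13))]
          branch[1] choose=3:
            H0 returns (22, (13))
            H1 returns [(22, (13))]
          branch[2] choose=4:
            H0 returns (29, (13))
            H1 returns [(29, (13))]
      branch[1] choose=4:
        choose[6, 3, 4] @ H1
          branch[0] choose=6:
            H0 returns (46, (13))
            H1 returns [(46, (13))]
          branch[1] choose=3:
            H0 returns (25, (13))
            H1 returns [(25, (13))]
          branch[2] choose=4:
            H0 returns (32, (13))
            H1 returns [(32, (13))]
= [(43, (9)), (22, (9)), (29, (9)), (46, (9)), (25, (9)), (32, (9)), (43, (10)), (22, (10)), (29, (10)), (46, (10)), (25, (10)), (32, (10)), (43, (13)), (22, (13)), (29, (13)), (46, (13)), (25, (13)), (32, (13))]

Answer: [(43, (9)), (22, (9)), (29, (9)), (46, (9)), (25, (9)), (32, (9)), (43, (10)), (22, (10)), (29, (10)), (46, (10)), (25, (10)), (32, (10)), (43, (13)), (22, (13)), (29, (13)), (46, (13)), (25, (13)), (32, (13))]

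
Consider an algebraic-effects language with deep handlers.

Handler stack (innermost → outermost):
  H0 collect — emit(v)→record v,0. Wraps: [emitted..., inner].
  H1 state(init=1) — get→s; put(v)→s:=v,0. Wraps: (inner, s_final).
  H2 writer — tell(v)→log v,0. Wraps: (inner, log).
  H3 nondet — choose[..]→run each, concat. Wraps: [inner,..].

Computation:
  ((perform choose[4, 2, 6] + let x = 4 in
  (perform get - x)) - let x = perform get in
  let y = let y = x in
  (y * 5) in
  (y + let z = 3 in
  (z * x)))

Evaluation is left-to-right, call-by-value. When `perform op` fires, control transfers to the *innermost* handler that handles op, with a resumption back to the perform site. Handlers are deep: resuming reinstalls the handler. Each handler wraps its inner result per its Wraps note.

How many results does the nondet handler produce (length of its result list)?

Evaluation trace:
choose[4, 2, 6] @ H3
  branch[0] choose=4:
    get @ H1 ⇒ 1
    get @ H1 ⇒ 1
    H0 returns [-7]
    H1 returns ([-7], 1)
    H2 returns (([-7], 1), ())
    H3 returns [(([-7], 1), ())]
  branch[1] choose=2:
    get @ H1 ⇒ 1
    get @ H1 ⇒ 1
    H0 returns [-9]
    H1 returns ([-9], 1)
    H2 returns (([-9], 1), ())
    H3 returns [(([-9], 1), ())]
  branch[2] choose=6:
    get @ H1 ⇒ 1
    get @ H1 ⇒ 1
    H0 returns [-5]
    H1 returns ([-5], 1)
    H2 returns (([-5], 1), ())
    H3 returns [(([-5], 1), ())]
= [(([-7], 1), ()), (([-9], 1), ()), (([-5], 1), ())]

Answer: 3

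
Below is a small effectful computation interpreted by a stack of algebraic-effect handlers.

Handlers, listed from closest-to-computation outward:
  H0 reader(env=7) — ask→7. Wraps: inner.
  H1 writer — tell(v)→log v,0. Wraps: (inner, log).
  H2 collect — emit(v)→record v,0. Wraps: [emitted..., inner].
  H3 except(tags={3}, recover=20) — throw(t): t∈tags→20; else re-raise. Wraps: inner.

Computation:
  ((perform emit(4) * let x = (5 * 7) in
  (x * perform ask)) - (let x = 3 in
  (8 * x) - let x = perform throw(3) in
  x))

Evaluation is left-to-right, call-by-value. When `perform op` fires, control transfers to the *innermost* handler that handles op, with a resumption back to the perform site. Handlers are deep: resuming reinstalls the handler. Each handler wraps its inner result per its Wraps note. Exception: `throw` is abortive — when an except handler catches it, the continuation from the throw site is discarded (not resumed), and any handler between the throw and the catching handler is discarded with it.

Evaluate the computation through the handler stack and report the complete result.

Answer: 20

Working:
emit(4) @ H2 ⇒ out+=4
ask @ H0 ⇒ 7
throw(3) @ H3 caught ⇒ 20
= 20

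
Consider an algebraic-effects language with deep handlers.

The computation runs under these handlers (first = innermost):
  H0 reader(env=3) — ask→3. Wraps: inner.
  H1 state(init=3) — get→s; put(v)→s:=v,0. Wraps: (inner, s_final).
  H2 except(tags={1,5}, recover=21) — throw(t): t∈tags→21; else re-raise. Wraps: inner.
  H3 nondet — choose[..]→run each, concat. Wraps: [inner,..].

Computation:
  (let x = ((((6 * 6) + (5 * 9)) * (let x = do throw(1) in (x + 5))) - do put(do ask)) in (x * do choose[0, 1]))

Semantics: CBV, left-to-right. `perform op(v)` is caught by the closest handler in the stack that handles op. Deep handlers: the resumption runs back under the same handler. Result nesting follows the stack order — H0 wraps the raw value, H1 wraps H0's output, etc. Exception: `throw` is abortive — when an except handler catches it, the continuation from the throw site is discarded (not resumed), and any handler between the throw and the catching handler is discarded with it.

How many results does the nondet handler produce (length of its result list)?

Answer: 1

Evaluation trace:
throw(1) @ H2 caught ⇒ 21
H3 returns [21]
= [21]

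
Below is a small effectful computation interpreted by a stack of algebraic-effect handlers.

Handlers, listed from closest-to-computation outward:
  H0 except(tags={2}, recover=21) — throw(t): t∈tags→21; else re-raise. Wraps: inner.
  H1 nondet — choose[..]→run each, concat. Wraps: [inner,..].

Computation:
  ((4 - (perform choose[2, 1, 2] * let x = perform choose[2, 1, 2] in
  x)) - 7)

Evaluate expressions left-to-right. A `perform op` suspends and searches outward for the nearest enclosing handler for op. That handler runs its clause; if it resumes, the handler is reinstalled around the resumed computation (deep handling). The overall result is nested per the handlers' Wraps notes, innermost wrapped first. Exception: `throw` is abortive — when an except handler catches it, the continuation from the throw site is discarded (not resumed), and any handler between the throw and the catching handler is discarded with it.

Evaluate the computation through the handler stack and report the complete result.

Answer: [-7, -5, -7, -5, -4, -5, -7, -5, -7]

Working:
choose[2, 1, 2] @ H1
  branch[0] choose=2:
    choose[2, 1, 2] @ H1
      branch[0] choose=2:
        H0 returns -7
        H1 returns [-7]
      branch[1] choose=1:
        H0 returns -5
        H1 returns [-5]
      branch[2] choose=2:
        H0 returns -7
        H1 returns [-7]
  branch[1] choose=1:
    choose[2, 1, 2] @ H1
      branch[0] choose=2:
        H0 returns -5
        H1 returns [-5]
      branch[1] choose=1:
        H0 returns -4
        H1 returns [-4]
      branch[2] choose=2:
        H0 returns -5
        H1 returns [-5]
  branch[2] choose=2:
    choose[2, 1, 2] @ H1
      branch[0] choose=2:
        H0 returns -7
        H1 returns [-7]
      branch[1] choose=1:
        H0 returns -5
        H1 returns [-5]
      branch[2] choose=2:
        H0 returns -7
        H1 returns [-7]
= [-7, -5, -7, -5, -4, -5, -7, -5, -7]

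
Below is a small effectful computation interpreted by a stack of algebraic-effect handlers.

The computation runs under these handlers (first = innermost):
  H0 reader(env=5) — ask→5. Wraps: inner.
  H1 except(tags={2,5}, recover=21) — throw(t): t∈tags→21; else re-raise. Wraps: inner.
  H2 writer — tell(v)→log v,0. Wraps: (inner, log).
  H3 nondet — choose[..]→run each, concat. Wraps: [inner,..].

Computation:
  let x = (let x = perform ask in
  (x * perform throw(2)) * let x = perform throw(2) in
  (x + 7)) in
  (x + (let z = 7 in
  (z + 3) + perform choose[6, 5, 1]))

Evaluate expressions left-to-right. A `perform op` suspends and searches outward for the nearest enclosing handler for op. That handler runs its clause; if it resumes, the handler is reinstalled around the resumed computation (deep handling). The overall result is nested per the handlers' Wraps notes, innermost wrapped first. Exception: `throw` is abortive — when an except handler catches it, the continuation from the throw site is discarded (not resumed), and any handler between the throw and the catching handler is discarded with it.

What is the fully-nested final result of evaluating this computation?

Answer: [(21, ())]

Evaluation trace:
ask @ H0 ⇒ 5
throw(2) @ H1 caught ⇒ 21
H2 returns (21, ())
H3 returns [(21, ())]
= [(21, ())]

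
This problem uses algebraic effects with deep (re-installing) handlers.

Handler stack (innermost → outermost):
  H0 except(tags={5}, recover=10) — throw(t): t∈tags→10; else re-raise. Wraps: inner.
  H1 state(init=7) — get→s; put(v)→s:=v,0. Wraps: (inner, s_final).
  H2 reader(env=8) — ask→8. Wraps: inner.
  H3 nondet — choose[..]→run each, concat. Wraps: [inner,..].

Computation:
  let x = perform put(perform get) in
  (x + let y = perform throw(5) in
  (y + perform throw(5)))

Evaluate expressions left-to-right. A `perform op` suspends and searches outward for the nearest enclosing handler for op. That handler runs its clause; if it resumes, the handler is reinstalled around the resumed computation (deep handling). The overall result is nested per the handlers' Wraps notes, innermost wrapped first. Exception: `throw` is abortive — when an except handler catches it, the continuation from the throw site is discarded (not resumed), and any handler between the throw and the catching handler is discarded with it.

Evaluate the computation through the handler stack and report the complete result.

Evaluation trace:
get @ H1 ⇒ 7
put(7) @ H1 ⇒ s:=7
throw(5) @ H0 caught ⇒ 10
H1 returns (10, 7)
H2 returns (10, 7)
H3 returns [(10, 7)]
= [(10, 7)]

Answer: [(10, 7)]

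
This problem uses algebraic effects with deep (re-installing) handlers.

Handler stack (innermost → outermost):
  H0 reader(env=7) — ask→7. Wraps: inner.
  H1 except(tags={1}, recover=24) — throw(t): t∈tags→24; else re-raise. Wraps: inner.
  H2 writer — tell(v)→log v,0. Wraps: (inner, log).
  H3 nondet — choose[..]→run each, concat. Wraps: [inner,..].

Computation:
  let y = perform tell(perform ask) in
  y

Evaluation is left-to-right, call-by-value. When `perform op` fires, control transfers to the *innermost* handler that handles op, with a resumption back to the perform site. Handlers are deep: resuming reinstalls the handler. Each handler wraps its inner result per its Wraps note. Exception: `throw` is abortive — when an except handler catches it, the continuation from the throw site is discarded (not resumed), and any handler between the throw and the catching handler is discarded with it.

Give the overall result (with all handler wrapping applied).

Step-by-step:
ask @ H0 ⇒ 7
tell(7) @ H2 ⇒ log+=7
H0 returns 0
H1 returns 0
H2 returns (0, (7))
H3 returns [(0, (7))]
= [(0, (7))]

Answer: [(0, (7))]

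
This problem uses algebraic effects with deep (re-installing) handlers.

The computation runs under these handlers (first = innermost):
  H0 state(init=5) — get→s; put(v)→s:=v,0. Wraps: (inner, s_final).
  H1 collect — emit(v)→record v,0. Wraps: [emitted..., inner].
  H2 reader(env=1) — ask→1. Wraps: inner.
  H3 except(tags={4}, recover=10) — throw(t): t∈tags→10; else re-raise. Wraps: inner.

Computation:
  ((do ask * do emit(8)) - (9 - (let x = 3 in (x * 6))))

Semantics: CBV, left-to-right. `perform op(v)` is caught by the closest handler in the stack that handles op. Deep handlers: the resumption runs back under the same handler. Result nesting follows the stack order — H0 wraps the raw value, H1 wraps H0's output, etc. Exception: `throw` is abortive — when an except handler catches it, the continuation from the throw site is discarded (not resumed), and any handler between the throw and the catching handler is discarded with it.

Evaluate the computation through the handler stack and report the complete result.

Answer: [8, (9, 5)]

Evaluation trace:
ask @ H2 ⇒ 1
emit(8) @ H1 ⇒ out+=8
H0 returns (9, 5)
H1 returns [8, (9, 5)]
H2 returns [8, (9, 5)]
H3 returns [8, (9, 5)]
= [8, (9, 5)]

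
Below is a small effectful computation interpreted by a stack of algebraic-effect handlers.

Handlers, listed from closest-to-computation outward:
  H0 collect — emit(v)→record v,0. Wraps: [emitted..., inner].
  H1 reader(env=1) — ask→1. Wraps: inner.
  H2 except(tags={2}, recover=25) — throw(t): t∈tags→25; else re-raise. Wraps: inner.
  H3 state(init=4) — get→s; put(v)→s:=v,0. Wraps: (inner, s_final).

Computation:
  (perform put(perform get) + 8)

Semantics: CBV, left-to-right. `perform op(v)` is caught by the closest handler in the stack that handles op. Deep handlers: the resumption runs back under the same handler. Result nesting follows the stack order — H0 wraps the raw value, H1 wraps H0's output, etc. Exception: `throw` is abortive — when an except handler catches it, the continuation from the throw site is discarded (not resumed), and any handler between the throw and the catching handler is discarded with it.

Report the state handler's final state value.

Evaluation trace:
get @ H3 ⇒ 4
put(4) @ H3 ⇒ s:=4
H0 returns [8]
H1 returns [8]
H2 returns [8]
H3 returns ([8], 4)
= ([8], 4)

Answer: 4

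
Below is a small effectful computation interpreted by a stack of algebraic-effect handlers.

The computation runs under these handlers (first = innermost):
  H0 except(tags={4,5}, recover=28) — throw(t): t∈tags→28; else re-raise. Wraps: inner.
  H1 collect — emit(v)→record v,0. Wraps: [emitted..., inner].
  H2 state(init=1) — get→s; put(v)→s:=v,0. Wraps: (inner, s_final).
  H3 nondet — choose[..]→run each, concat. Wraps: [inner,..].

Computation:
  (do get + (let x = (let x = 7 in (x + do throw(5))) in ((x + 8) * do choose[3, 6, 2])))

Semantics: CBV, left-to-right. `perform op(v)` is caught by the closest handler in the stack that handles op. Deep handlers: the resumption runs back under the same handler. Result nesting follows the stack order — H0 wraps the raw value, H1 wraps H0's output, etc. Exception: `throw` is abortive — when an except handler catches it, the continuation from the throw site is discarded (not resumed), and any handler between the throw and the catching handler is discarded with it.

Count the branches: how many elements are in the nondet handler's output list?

Answer: 1

Evaluation trace:
get @ H2 ⇒ 1
throw(5) @ H0 caught ⇒ 28
H1 returns [28]
H2 returns ([28], 1)
H3 returns [([28], 1)]
= [([28], 1)]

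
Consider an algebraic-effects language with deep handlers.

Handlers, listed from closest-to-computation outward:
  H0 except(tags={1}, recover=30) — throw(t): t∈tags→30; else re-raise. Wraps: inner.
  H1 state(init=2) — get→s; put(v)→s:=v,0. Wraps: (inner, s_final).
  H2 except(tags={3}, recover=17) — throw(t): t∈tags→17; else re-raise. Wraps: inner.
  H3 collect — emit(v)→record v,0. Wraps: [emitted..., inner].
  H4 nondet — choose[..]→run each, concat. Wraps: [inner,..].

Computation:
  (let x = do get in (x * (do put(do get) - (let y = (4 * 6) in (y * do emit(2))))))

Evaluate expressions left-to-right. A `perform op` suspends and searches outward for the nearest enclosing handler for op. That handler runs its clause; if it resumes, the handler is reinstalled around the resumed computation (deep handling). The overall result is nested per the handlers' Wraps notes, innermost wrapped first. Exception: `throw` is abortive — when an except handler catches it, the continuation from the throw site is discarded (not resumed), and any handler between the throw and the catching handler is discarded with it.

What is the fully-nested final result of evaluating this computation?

Working:
get @ H1 ⇒ 2
get @ H1 ⇒ 2
put(2) @ H1 ⇒ s:=2
emit(2) @ H3 ⇒ out+=2
H0 returns 0
H1 returns (0, 2)
H2 returns (0, 2)
H3 returns [2, (0, 2)]
H4 returns [[2, (0, 2)]]
= [[2, (0, 2)]]

Answer: [[2, (0, 2)]]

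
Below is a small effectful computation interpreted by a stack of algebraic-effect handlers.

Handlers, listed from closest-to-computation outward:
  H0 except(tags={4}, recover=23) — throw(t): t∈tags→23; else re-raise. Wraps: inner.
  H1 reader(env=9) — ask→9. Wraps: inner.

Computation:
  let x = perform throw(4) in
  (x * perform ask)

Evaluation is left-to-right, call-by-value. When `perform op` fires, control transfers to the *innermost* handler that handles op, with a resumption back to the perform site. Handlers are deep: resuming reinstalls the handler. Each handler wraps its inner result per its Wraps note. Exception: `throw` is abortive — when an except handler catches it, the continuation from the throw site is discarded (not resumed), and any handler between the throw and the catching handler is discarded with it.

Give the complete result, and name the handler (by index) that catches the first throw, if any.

Answer: 23 ; first throw caught by: H0

Step-by-step:
throw(4) @ H0 caught ⇒ 23
H1 returns 23
= 23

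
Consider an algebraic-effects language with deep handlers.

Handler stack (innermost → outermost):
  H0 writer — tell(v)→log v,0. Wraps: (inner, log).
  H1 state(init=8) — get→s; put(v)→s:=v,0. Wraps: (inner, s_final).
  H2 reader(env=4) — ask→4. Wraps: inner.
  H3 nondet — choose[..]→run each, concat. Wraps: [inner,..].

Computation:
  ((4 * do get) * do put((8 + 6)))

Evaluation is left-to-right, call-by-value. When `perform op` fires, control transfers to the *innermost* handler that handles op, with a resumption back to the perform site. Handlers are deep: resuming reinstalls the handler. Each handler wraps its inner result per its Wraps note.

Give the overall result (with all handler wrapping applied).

Answer: [((0, ()), 14)]

Step-by-step:
get @ H1 ⇒ 8
put(14) @ H1 ⇒ s:=14
H0 returns (0, ())
H1 returns ((0, ()), 14)
H2 returns ((0, ()), 14)
H3 returns [((0, ()), 14)]
= [((0, ()), 14)]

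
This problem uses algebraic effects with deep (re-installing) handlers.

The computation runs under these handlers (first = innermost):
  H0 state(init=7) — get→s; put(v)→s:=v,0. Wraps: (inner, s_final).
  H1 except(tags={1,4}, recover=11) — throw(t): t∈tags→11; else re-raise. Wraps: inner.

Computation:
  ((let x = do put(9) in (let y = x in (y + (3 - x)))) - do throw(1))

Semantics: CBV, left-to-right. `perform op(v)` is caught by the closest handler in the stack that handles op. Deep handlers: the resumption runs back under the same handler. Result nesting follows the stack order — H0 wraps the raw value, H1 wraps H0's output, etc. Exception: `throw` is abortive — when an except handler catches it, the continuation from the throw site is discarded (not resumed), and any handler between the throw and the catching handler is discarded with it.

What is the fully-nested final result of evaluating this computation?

Evaluation trace:
put(9) @ H0 ⇒ s:=9
throw(1) @ H1 caught ⇒ 11
= 11

Answer: 11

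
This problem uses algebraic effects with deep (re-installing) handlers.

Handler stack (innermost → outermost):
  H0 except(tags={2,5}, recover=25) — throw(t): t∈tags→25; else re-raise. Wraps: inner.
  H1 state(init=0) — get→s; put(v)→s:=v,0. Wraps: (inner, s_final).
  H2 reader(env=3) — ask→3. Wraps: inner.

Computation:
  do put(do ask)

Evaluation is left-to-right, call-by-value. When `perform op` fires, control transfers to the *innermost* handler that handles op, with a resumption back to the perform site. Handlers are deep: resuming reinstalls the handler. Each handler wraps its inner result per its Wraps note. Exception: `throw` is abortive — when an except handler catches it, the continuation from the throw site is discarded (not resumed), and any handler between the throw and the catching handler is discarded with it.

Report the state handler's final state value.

Step-by-step:
ask @ H2 ⇒ 3
put(3) @ H1 ⇒ s:=3
H0 returns 0
H1 returns (0, 3)
H2 returns (0, 3)
= (0, 3)

Answer: 3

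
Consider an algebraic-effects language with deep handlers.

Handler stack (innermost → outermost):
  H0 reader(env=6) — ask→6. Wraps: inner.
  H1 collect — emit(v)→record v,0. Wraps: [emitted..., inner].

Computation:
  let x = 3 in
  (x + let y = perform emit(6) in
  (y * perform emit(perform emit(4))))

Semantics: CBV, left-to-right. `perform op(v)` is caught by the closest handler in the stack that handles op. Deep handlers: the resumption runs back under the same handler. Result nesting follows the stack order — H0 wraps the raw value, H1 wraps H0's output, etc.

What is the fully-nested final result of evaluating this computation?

Answer: [6, 4, 0, 3]

Evaluation trace:
emit(6) @ H1 ⇒ out+=6
emit(4) @ H1 ⇒ out+=4
emit(0) @ H1 ⇒ out+=0
H0 returns 3
H1 returns [6, 4, 0, 3]
= [6, 4, 0, 3]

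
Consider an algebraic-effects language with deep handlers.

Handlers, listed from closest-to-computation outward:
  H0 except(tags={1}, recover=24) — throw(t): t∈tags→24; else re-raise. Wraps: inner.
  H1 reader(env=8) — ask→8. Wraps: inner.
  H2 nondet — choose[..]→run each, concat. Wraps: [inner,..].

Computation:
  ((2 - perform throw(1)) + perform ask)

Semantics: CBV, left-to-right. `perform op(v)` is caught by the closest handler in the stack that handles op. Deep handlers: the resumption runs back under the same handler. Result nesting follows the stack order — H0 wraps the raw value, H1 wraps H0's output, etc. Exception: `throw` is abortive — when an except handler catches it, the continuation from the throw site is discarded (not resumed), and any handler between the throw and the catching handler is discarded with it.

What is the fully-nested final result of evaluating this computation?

Step-by-step:
throw(1) @ H0 caught ⇒ 24
H1 returns 24
H2 returns [24]
= [24]

Answer: [24]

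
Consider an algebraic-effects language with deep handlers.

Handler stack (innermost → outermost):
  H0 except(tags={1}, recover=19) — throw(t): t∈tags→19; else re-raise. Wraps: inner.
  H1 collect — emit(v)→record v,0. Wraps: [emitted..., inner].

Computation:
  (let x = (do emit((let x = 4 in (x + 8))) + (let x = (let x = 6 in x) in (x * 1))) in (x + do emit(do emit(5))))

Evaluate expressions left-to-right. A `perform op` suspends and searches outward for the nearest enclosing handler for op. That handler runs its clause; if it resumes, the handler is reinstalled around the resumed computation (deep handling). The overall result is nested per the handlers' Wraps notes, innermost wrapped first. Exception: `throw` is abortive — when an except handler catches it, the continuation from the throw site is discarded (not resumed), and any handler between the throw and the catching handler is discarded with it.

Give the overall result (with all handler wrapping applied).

Answer: [12, 5, 0, 6]

Working:
emit(12) @ H1 ⇒ out+=12
emit(5) @ H1 ⇒ out+=5
emit(0) @ H1 ⇒ out+=0
H0 returns 6
H1 returns [12, 5, 0, 6]
= [12, 5, 0, 6]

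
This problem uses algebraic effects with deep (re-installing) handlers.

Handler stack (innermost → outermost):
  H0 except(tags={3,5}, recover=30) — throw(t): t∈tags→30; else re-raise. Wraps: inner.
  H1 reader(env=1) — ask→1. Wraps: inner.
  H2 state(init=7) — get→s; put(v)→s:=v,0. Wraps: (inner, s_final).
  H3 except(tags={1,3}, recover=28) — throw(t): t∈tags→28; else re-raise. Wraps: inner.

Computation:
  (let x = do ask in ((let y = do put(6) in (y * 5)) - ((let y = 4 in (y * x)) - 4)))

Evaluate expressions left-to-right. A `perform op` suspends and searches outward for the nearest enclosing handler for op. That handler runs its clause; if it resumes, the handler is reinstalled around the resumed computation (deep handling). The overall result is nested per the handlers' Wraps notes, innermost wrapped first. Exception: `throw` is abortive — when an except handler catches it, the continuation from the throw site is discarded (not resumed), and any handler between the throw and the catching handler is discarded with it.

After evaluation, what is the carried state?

Working:
ask @ H1 ⇒ 1
put(6) @ H2 ⇒ s:=6
H0 returns 0
H1 returns 0
H2 returns (0, 6)
H3 returns (0, 6)
= (0, 6)

Answer: 6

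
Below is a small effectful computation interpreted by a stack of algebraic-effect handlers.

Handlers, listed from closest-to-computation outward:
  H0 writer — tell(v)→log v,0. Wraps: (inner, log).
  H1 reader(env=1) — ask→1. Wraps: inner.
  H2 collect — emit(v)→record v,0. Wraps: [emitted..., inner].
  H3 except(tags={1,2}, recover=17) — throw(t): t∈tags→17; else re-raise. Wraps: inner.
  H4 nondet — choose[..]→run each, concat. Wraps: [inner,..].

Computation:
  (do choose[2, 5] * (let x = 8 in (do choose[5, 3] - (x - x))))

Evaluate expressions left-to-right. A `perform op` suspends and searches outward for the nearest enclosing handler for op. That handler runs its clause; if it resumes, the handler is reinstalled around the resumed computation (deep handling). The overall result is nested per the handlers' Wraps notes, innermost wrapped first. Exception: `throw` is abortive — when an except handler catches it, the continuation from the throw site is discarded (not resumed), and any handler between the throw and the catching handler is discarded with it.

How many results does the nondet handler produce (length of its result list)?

Answer: 4

Step-by-step:
choose[2, 5] @ H4
  branch[0] choose=2:
    choose[5, 3] @ H4
      branch[0] choose=5:
        H0 returns (10, ())
        H1 returns (10, ())
        H2 returns [(10, ())]
        H3 returns [(10, ())]
        H4 returns [[(10, ())]]
      branch[1] choose=3:
        H0 returns (6, ())
        H1 returns (6, ())
        H2 returns [(6, ())]
        H3 returns [(6, ())]
        H4 returns [[(6, ())]]
  branch[1] choose=5:
    choose[5, 3] @ H4
      branch[0] choose=5:
        H0 returns (25, ())
        H1 returns (25, ())
        H2 returns [(25, ())]
        H3 returns [(25, ())]
        H4 returns [[(25, ())]]
      branch[1] choose=3:
        H0 returns (15, ())
        H1 returns (15, ())
        H2 returns [(15, ())]
        H3 returns [(15, ())]
        H4 returns [[(15, ())]]
= [[(10, ())], [(6, ())], [(25, ())], [(15, ())]]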